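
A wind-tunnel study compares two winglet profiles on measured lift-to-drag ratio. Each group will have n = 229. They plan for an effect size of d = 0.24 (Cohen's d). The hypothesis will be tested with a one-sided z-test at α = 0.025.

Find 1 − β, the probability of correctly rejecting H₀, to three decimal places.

Noncentrality parameter: δ = d·√(n/2) = 0.24 × √(229/2) = 2.5681
Critical value for a one-sided test at α = 0.025: z_α = 1.960.
Power = Φ(δ − 1.960) = Φ(0.608) = 0.7285.

Power ≈ 0.728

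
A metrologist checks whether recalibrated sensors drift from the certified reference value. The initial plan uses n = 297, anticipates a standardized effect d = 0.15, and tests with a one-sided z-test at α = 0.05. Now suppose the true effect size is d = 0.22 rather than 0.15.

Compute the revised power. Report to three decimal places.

With d = 0.22: δ = d·√n = 0.22 × √297 = 3.7914. Critical value z_{0.05} = 1.645.
Revised power = Φ(δ − 1.645) = Φ(2.147) = 0.9841.

Power ≈ 0.984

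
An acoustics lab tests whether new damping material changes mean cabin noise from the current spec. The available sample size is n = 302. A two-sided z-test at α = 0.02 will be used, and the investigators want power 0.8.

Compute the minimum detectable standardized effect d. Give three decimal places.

d ≈ 0.182

Required noncentrality: δ = z_{0.01} + z_{0.20} = 2.326 + 0.842 = 3.168.
(Lower-tail contribution to power is negligible for δ > 0.)
δ = d·√n ⇒ d = δ/√n = 3.168/√302 = 0.1823.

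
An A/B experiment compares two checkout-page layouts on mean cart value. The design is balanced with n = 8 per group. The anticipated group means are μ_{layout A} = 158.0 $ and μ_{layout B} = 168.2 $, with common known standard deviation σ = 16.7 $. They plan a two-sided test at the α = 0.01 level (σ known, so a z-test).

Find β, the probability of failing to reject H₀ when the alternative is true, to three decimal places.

Standardized effect: d = |μ_{layout A} − μ_{layout B}| / σ = |158.0 − 168.2| / 16.7 = 0.6108
Noncentrality parameter: δ = d·√(n/2) = 0.6108 × √(8/2) = 1.2216
Critical value for a two-sided test at α = 0.01: z_{α/2} = 2.576.
Power = Φ(δ − 2.576) + Φ(−δ − 2.576) = Φ(-1.354) + Φ(-3.797) = 0.0878 + 0.0001 = 0.0879.
Type II error: β = 1 − power = 1 − 0.0879 = 0.9121.

β ≈ 0.912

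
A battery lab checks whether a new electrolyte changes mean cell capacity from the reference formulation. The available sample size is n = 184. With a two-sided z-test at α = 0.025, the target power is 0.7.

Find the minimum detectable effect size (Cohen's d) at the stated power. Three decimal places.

d ≈ 0.204

Required noncentrality: δ = z_{0.0125} + z_{0.30} = 2.241 + 0.524 = 2.766.
(Lower-tail contribution to power is negligible for δ > 0.)
δ = d·√n ⇒ d = δ/√n = 2.766/√184 = 0.2039.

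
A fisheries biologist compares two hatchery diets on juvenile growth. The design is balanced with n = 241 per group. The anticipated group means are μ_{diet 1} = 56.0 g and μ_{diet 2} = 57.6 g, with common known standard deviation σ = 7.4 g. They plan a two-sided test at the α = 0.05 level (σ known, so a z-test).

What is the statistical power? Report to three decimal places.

Power ≈ 0.660

Standardized effect: d = |μ_{diet 1} − μ_{diet 2}| / σ = |56.0 − 57.6| / 7.4 = 0.2162
Noncentrality parameter: δ = d·√(n/2) = 0.2162 × √(241/2) = 2.3735
Two-sided α = 0.05 → critical value z_{0.025} = 1.960.
Power = Φ(δ − 1.960) + Φ(−δ − 1.960) = Φ(0.413) + Φ(-4.333) = 0.6604 + 0.0000 = 0.6604.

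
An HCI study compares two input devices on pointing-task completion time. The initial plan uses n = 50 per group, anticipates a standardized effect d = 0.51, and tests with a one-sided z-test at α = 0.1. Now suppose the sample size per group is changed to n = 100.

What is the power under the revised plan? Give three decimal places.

Power ≈ 0.990

With n = 100 per group: δ = d·√(n/2) = 0.51 × √(100/2) = 3.6062. Critical value z_{0.1} = 1.282.
Revised power = Φ(δ − 1.282) = Φ(2.325) = 0.9900.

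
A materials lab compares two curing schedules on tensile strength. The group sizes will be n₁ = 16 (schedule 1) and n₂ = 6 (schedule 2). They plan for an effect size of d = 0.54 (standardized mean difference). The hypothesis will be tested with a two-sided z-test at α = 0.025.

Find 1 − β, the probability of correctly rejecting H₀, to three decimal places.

Power ≈ 0.133

Noncentrality parameter: δ = d / √(1/n₁ + 1/n₂) = 0.54 / √(1/16 + 1/6) = 1.1280
Two-sided α = 0.025 → critical value z_{0.0125} = 2.241.
Power = Φ(δ − 2.241) + Φ(−δ − 2.241) = Φ(-1.113) + Φ(-3.369) = 0.1328 + 0.0004 = 0.1331.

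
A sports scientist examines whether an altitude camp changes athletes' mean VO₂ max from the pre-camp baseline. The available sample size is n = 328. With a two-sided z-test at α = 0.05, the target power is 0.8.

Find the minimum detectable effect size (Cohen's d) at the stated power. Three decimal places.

d ≈ 0.155

Required noncentrality: δ = z_{0.025} + z_{0.20} = 1.960 + 0.842 = 2.802.
(The second rejection-region term Φ(−δ − z_{α/2}) is negligible and dropped.)
δ = d·√n ⇒ d = δ/√n = 2.802/√328 = 0.1547.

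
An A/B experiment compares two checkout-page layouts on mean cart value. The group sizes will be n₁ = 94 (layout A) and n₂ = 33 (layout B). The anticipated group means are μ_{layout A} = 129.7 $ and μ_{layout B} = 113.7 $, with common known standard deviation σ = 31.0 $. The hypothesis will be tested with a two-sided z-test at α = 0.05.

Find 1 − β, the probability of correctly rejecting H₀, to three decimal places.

Power ≈ 0.723

Standardized effect: d = |μ_{layout A} − μ_{layout B}| / σ = |129.7 − 113.7| / 31.0 = 0.5161
Noncentrality parameter: δ = d / √(1/n₁ + 1/n₂) = 0.5161 / √(1/94 + 1/33) = 2.5508
Two-sided α = 0.05 → critical value z_{0.025} = 1.960.
Power = Φ(δ − 1.960) + Φ(−δ − 1.960) = Φ(0.591) + Φ(-4.511) = 0.7227 + 0.0000 = 0.7227.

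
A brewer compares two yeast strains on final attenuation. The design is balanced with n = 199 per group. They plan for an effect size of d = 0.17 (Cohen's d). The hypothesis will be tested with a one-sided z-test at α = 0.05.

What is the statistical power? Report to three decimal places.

Noncentrality parameter: λ = d·√(n/2) = 0.17 × √(199/2) = 1.6957
One-sided α = 0.05 → critical value z_{0.05} = 1.645.
Power = P(Z > 1.645 − λ) = Φ(0.051) = 0.5203.

Power ≈ 0.520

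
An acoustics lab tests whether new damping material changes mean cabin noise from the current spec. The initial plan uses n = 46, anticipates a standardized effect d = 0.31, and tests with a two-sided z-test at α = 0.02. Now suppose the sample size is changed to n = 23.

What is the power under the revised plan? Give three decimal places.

With n = 23: δ = d·√n = 0.31 × √23 = 1.4867. Critical value z_{0.01} = 2.326.
Revised power = Φ(δ − 2.326) + Φ(−δ − 2.326) = Φ(-0.840) + Φ(-3.813) = 0.2006 + 0.0001 = 0.2006.

Power ≈ 0.201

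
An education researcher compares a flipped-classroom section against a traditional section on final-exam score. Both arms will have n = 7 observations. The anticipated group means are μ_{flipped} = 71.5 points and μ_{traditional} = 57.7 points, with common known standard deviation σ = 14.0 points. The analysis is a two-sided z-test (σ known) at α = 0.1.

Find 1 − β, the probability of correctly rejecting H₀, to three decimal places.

Power ≈ 0.579

Standardized effect: d = |μ_{flipped} − μ_{traditional}| / σ = |71.5 − 57.7| / 14.0 = 0.9857
Noncentrality parameter: δ = d·√(n/2) = 0.9857 × √(7/2) = 1.8441
Critical value for a two-sided test at α = 0.1: z_{α/2} = 1.645.
Power = Φ(δ − 1.645) + Φ(−δ − 1.645) = Φ(0.199) + Φ(-3.489) = 0.5790 + 0.0002 = 0.5792.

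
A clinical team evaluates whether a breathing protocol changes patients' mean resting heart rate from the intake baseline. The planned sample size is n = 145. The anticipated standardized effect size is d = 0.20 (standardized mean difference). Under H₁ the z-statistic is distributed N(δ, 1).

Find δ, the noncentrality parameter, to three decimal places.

δ ≈ 2.408

δ = d·√n = 0.20 × √145 = 2.4083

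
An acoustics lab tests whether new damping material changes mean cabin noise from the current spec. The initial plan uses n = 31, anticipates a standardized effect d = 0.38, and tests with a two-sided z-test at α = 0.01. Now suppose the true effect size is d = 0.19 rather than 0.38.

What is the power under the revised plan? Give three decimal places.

With d = 0.19: δ = d·√n = 0.19 × √31 = 1.0579. Critical value z_{0.005} = 2.576.
Revised power = Φ(δ − 2.576) + Φ(−δ − 2.576) = Φ(-1.518) + Φ(-3.634) = 0.0645 + 0.0001 = 0.0647.

Power ≈ 0.065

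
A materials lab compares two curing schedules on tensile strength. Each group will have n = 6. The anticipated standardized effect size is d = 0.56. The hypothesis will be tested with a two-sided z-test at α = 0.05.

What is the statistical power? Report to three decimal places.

Noncentrality parameter: δ = d·√(n/2) = 0.56 × √(6/2) = 0.9699
Two-sided α = 0.05 → critical value z_{0.025} = 1.960.
Power = Φ(δ − 1.960) + Φ(−δ − 1.960) = Φ(-0.990) + Φ(-2.930) = 0.1611 + 0.0017 = 0.1628.

Power ≈ 0.163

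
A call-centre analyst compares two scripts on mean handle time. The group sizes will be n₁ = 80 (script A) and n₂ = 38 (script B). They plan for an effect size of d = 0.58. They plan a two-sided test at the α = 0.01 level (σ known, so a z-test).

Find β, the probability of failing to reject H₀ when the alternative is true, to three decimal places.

Noncentrality parameter: δ = d / √(1/n₁ + 1/n₂) = 0.58 / √(1/80 + 1/38) = 2.9439
Critical value for a two-sided test at α = 0.01: z_{α/2} = 2.576.
Power = Φ(δ − 2.576) + Φ(−δ − 2.576) = Φ(0.368) + Φ(-5.520) = 0.6436 + 0.0000 = 0.6436.
Type II error: β = 1 − power = 1 − 0.6436 = 0.3564.

β ≈ 0.356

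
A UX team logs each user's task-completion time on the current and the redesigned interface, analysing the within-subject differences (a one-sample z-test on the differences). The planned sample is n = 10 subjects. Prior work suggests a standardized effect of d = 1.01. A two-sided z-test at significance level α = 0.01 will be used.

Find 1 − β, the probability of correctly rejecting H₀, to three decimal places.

Noncentrality parameter: δ = d·√n = 1.01 × √10 = 3.1939
Two-sided α = 0.01 → critical value z_{0.005} = 2.576.
Power = Φ(δ − 2.576) + Φ(−δ − 2.576) = Φ(0.618) + Φ(-5.770) = 0.7317 + 0.0000 = 0.7317.

Power ≈ 0.732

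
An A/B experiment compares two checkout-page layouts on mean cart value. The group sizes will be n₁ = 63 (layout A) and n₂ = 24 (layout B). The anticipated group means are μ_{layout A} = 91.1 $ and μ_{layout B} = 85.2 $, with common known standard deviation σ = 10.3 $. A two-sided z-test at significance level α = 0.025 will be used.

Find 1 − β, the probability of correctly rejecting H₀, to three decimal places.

Power ≈ 0.558

Standardized effect: d = |μ_{layout A} − μ_{layout B}| / σ = |91.1 − 85.2| / 10.3 = 0.5728
Noncentrality parameter: δ = d / √(1/n₁ + 1/n₂) = 0.5728 / √(1/63 + 1/24) = 2.3880
Two-sided α = 0.025 → critical value z_{0.0125} = 2.241.
Power = Φ(δ − 2.241) + Φ(−δ − 2.241) = Φ(0.147) + Φ(-4.629) = 0.5583 + 0.0000 = 0.5583.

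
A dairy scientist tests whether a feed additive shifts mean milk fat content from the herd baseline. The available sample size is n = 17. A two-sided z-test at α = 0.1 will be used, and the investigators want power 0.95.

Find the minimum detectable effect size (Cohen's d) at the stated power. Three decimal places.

d ≈ 0.798

Need Φ(δ − 1.645) = 0.95, so δ = 1.645 + 1.645 = 3.290.
(The second rejection-region term Φ(−δ − z_{α/2}) is negligible and dropped.)
δ = d·√n ⇒ d = δ/√n = 3.290/√17 = 0.7979.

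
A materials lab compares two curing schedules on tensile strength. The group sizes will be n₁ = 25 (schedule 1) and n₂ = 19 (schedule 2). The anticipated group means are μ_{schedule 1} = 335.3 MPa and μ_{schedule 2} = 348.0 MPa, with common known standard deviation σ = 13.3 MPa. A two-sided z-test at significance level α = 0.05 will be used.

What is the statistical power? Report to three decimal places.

Standardized effect: d = |μ_{schedule 1} − μ_{schedule 2}| / σ = |335.3 − 348.0| / 13.3 = 0.9549
Noncentrality parameter: δ = d / √(1/n₁ + 1/n₂) = 0.9549 / √(1/25 + 1/19) = 3.1374
Two-sided α = 0.05 → critical value z_{0.025} = 1.960.
Power = Φ(δ − 1.960) + Φ(−δ − 1.960) = Φ(1.177) + Φ(-5.097) = 0.8805 + 0.0000 = 0.8805.

Power ≈ 0.880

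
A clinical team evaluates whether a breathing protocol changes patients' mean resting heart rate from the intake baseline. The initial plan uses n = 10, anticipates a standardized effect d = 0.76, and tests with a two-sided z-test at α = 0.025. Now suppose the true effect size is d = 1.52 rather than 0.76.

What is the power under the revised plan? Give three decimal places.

Power ≈ 0.995

With d = 1.52: δ = d·√n = 1.52 × √10 = 4.8067. Critical value z_{0.0125} = 2.241.
Revised power = Φ(δ − 2.241) + Φ(−δ − 2.241) = Φ(2.565) + Φ(-7.048) = 0.9948 + 0.0000 = 0.9948.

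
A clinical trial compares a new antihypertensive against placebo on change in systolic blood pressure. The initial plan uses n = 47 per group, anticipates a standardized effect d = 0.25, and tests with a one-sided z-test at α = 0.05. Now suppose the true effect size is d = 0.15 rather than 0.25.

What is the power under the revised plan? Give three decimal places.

With d = 0.15: δ = d·√(n/2) = 0.15 × √(47/2) = 0.7272. Critical value z_{0.05} = 1.645.
Revised power = P(Z > 1.645 − δ) = Φ(-0.918) = 0.1794.

Power ≈ 0.179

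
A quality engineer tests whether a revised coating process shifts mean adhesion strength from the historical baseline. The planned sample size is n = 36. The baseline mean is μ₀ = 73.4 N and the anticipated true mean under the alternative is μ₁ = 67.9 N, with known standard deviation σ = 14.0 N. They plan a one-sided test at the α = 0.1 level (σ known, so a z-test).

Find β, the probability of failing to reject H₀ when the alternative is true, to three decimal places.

Standardized effect: d = |μ₁ − μ₀| / σ = |67.9 − 73.4| / 14.0 = 0.3929
Noncentrality parameter: δ = d·√n = 0.3929 × √36 = 2.3571
Critical value for a one-sided test at α = 0.1: z_α = 1.282.
Power = P(Z > 1.282 − δ) = Φ(1.076) = 0.8589.
Type II error: β = 1 − power = 1 − 0.8589 = 0.1411.

β ≈ 0.141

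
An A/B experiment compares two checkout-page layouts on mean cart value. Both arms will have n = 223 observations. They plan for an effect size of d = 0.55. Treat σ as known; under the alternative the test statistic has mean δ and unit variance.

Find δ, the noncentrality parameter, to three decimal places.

δ ≈ 5.808

δ = d·√(n/2) = 0.55 × √(223/2) = 5.8076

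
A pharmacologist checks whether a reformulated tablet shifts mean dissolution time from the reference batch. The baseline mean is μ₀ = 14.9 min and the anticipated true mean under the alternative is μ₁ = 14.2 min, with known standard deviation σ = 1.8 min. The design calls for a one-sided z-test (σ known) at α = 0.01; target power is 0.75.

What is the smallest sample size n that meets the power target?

n = 60

Standardized effect: d = |μ₁ − μ₀| / σ = |14.2 − 14.9| / 1.8 = 0.3889
Set Φ(δ − 2.326) = 0.75; then δ − 2.326 = Φ⁻¹(0.75) = 0.674, giving δ = 3.001.
δ = d·√n ⇒ n = (δ/d)² = (3.001 / 0.3889)² = 59.54.
Rounding up, n = 60.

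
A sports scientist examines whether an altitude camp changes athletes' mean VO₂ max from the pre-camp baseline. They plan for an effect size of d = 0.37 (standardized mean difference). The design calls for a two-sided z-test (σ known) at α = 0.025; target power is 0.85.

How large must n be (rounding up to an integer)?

Set Φ(δ − 2.241) = 0.85; then δ − 2.241 = Φ⁻¹(0.85) = 1.036, giving δ = 3.278.
(Ignoring the negligible lower-tail rejection probability gives the usual closed-form inversion.)
δ = d·√n ⇒ n = (δ/d)² = (3.278 / 0.37)² = 78.48.
Rounding up, n = 79.

n = 79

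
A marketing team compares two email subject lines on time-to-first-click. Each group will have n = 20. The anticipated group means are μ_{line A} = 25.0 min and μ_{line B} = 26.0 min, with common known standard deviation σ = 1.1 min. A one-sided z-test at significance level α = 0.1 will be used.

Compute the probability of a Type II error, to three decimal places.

Standardized effect: d = |μ_{line A} − μ_{line B}| / σ = |25.0 − 26.0| / 1.1 = 0.9091
Noncentrality parameter: δ = d·√(n/2) = 0.9091 × √(20/2) = 2.8748
Critical value for a one-sided test at α = 0.1: z_α = 1.282.
Power = P(Z > 1.282 − δ) = Φ(1.593) = 0.9444.
Type II error: β = 1 − power = 1 − 0.9444 = 0.0556.

β ≈ 0.056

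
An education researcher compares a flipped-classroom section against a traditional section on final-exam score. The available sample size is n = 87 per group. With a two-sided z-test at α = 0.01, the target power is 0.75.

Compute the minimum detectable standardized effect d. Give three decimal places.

d ≈ 0.493

Need Φ(δ − 2.576) = 0.75, so δ = 2.576 + 0.674 = 3.250.
(Lower-tail contribution to power is negligible for δ > 0.)
δ = d·√(n/2) ⇒ d = δ/√(n/2) = 3.250/√(87/2) = 0.4928.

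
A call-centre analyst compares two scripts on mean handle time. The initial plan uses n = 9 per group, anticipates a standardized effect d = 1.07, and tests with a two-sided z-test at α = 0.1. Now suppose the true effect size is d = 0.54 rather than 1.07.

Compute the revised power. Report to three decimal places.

Power ≈ 0.311

With d = 0.54: δ = d·√(n/2) = 0.54 × √(9/2) = 1.1455. Critical value z_{0.05} = 1.645.
Revised power = Φ(δ − 1.645) + Φ(−δ − 1.645) = Φ(-0.499) + Φ(-2.790) = 0.3088 + 0.0026 = 0.3114.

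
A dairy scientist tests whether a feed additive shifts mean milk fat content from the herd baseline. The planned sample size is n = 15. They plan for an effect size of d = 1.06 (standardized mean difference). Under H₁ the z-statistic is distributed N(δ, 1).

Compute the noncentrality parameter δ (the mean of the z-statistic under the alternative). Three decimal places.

δ ≈ 4.105

δ = d·√n = 1.06 × √15 = 4.1054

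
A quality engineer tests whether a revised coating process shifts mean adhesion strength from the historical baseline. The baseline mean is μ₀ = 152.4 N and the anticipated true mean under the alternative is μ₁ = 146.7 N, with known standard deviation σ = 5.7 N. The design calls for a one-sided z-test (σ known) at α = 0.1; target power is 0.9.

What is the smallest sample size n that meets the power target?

Standardized effect: d = |μ₁ − μ₀| / σ = |146.7 − 152.4| / 5.7 = 1.0000
Set Φ(δ − 1.282) = 0.9; then δ − 1.282 = Φ⁻¹(0.9) = 1.282, giving δ = 2.563.
δ = d·√n ⇒ n = (δ/d)² = (2.563 / 1.0000)² = 6.57.
Round up to the next whole unit.

n = 7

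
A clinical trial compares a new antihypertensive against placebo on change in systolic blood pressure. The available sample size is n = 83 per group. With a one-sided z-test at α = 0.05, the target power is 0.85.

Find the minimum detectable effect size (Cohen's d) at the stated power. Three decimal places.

d ≈ 0.416

Need Φ(δ − 1.645) = 0.85, so δ = 1.645 + 1.036 = 2.681.
δ = d·√(n/2) ⇒ d = δ/√(n/2) = 2.681/√(83/2) = 0.4162.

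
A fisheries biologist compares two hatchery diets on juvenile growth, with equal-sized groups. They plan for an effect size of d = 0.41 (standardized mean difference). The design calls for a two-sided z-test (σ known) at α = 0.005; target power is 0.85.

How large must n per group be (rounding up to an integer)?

n = 176 per group

Set Φ(δ − 2.807) = 0.85; then δ − 2.807 = Φ⁻¹(0.85) = 1.036, giving δ = 3.843.
(For δ > 0 the lower-tail rejection region contributes negligibly to power, so the one-term inversion is standard.)
δ = d·√(n/2) ⇒ n = 2(δ/d)² = 2 × (3.843 / 0.41)² = 175.76.
Round up to the next whole unit.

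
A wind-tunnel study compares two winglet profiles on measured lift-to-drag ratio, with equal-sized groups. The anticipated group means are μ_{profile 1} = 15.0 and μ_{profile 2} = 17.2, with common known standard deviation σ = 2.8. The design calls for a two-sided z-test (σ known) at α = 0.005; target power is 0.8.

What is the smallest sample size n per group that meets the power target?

n = 44 per group

Standardized effect: d = |μ_{profile 1} − μ_{profile 2}| / σ = |15.0 − 17.2| / 2.8 = 0.7857
For power 0.8 need Φ(δ − z_{0.0025}) = 0.8, so δ = z_{0.0025} + z_{0.20} = 2.807 + 0.842 = 3.649.
(The Φ(−δ − z_{α/2}) term is vanishingly small for δ > 0 and is dropped in the standard sample-size formula.)
δ = d·√(n/2) ⇒ n = 2(δ/d)² = 2 × (3.649 / 0.7857)² = 43.13.
Rounding up, n = 44 per group.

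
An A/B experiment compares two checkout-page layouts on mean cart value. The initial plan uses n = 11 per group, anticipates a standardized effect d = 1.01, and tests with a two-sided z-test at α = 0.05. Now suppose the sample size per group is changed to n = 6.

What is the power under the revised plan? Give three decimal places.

With n = 6 per group: δ = d·√(n/2) = 1.01 × √(6/2) = 1.7494. Critical value z_{0.025} = 1.960.
Revised power = Φ(δ − 1.960) + Φ(−δ − 1.960) = Φ(-0.211) + Φ(-3.709) = 0.4166 + 0.0001 = 0.4167.

Power ≈ 0.417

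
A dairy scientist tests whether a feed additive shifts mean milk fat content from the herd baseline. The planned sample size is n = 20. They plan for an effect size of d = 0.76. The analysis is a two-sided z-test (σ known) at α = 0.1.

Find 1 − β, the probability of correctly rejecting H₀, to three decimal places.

Noncentrality parameter: δ = d·√n = 0.76 × √20 = 3.3988
Critical value for a two-sided test at α = 0.1: z_{α/2} = 1.645.
Power = Φ(δ − 1.645) + Φ(−δ − 1.645) = Φ(1.754) + Φ(-5.044) = 0.9603 + 0.0000 = 0.9603.

Power ≈ 0.960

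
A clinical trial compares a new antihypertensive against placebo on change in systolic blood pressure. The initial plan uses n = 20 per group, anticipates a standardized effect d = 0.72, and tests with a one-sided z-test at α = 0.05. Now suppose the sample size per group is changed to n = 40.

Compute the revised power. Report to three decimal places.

With n = 40 per group: δ = d·√(n/2) = 0.72 × √(40/2) = 3.2199. Critical value z_{0.05} = 1.645.
Revised power = Φ(δ − 1.645) = Φ(1.575) = 0.9424.

Power ≈ 0.942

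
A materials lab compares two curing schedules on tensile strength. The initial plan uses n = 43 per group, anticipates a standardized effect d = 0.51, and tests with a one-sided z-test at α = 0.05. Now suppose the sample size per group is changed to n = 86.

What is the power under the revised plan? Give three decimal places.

With n = 86 per group: δ = d·√(n/2) = 0.51 × √(86/2) = 3.3443. Critical value z_{0.05} = 1.645.
Revised power = Φ(δ − 1.645) = Φ(1.699) = 0.9554.

Power ≈ 0.955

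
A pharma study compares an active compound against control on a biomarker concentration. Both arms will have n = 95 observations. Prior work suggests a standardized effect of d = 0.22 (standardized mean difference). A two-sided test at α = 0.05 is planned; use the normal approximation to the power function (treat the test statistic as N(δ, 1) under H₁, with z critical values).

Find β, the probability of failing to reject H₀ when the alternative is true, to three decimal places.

β ≈ 0.671

Noncentrality parameter: δ = d·√(n/2) = 0.22 × √(95/2) = 1.5162
Two-sided α = 0.05 → critical value z_{0.025} = 1.960.
Power = Φ(δ − 1.960) + Φ(−δ − 1.960) = Φ(-0.444) + Φ(-3.476) = 0.3286 + 0.0003 = 0.3289.
Type II error: β = 1 − power = 1 − 0.3289 = 0.6711.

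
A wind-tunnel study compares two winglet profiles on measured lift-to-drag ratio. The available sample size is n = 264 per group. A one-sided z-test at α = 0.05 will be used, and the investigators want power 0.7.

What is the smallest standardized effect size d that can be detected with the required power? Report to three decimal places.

Need Φ(δ − 1.645) = 0.7, so δ = 1.645 + 0.524 = 2.169.
δ = d·√(n/2) ⇒ d = δ/√(n/2) = 2.169/√(264/2) = 0.1888.

d ≈ 0.189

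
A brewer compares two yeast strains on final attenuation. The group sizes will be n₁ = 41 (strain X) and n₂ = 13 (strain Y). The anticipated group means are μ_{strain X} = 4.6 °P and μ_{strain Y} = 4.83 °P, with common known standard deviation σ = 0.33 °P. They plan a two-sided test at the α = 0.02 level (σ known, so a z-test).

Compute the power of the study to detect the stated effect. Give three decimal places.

Power ≈ 0.446

Standardized effect: d = |μ_{strain X} − μ_{strain Y}| / σ = |4.6 − 4.83| / 0.33 = 0.6970
Noncentrality parameter: δ = d / √(1/n₁ + 1/n₂) = 0.6970 / √(1/41 + 1/13) = 2.1897
Two-sided α = 0.02 → critical value z_{0.01} = 2.326.
Power = Φ(δ − 2.326) + Φ(−δ − 2.326) = Φ(-0.137) + Φ(-4.516) = 0.4456 + 0.0000 = 0.4456.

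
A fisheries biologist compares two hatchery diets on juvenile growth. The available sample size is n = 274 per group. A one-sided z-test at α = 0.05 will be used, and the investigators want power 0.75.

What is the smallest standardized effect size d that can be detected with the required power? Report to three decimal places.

d ≈ 0.198

Need Φ(δ − 1.645) = 0.75, so δ = 1.645 + 0.674 = 2.319.
δ = d·√(n/2) ⇒ d = δ/√(n/2) = 2.319/√(274/2) = 0.1982.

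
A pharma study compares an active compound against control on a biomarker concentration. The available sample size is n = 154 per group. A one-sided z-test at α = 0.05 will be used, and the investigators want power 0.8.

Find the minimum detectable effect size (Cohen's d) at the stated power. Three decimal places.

d ≈ 0.283

Required noncentrality: δ = z_{0.05} + z_{0.20} = 1.645 + 0.842 = 2.486.
δ = d·√(n/2) ⇒ d = δ/√(n/2) = 2.486/√(154/2) = 0.2834.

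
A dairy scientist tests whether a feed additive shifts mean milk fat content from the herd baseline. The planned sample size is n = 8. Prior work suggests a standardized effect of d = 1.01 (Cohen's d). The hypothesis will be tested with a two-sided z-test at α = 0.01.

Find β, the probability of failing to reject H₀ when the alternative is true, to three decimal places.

Noncentrality parameter: δ = d·√n = 1.01 × √8 = 2.8567
Critical value for a two-sided test at α = 0.01: z_{α/2} = 2.576.
Power = Φ(δ − 2.576) + Φ(−δ − 2.576) = Φ(0.281) + Φ(-5.433) = 0.6106 + 0.0000 = 0.6106.
Type II error: β = 1 − power = 1 − 0.6106 = 0.3894.

β ≈ 0.389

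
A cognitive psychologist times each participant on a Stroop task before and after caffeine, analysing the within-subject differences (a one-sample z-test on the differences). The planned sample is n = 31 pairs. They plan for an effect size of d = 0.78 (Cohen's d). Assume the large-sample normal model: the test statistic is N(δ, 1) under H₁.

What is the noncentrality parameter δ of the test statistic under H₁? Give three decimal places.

δ ≈ 4.343

δ = d·√n = 0.78 × √31 = 4.3429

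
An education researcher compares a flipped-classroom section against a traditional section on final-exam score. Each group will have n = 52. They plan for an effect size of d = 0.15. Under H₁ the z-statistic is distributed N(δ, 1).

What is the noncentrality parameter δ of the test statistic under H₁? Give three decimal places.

δ = d·√(n/2) = 0.15 × √(52/2) = 0.7649

δ ≈ 0.765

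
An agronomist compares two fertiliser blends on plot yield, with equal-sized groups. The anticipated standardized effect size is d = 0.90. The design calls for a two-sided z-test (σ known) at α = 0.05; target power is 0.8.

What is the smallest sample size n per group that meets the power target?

Set Φ(δ − 1.960) = 0.8; then δ − 1.960 = Φ⁻¹(0.8) = 0.842, giving δ = 2.802.
(The Φ(−δ − z_{α/2}) term is vanishingly small for δ > 0 and is dropped in the standard sample-size formula.)
δ = d·√(n/2) ⇒ n = 2(δ/d)² = 2 × (2.802 / 0.90)² = 19.38.
Rounding up, n = 20 per group.

n = 20 per group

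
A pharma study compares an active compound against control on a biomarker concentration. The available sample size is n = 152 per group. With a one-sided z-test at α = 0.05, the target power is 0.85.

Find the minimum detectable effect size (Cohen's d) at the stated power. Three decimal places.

d ≈ 0.308

Need Φ(δ − 1.645) = 0.85, so δ = 1.645 + 1.036 = 2.681.
δ = d·√(n/2) ⇒ d = δ/√(n/2) = 2.681/√(152/2) = 0.3076.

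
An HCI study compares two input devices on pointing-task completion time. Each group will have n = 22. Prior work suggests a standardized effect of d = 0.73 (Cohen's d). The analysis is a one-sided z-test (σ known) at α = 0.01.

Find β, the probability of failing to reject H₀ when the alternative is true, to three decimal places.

Noncentrality parameter: δ = d·√(n/2) = 0.73 × √(22/2) = 2.4211
One-sided α = 0.01 → critical value z_{0.01} = 2.326.
Power = P(Z > 2.326 − δ) = Φ(0.095) = 0.5378.
Type II error: β = 1 − power = 1 − 0.5378 = 0.4622.

β ≈ 0.462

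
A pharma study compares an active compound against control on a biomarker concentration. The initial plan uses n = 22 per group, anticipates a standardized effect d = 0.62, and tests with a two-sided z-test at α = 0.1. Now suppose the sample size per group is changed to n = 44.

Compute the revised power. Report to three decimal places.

With n = 44 per group: δ = d·√(n/2) = 0.62 × √(44/2) = 2.9081. Critical value z_{0.05} = 1.645.
Revised power = Φ(δ − 1.645) + Φ(−δ − 1.645) = Φ(1.263) + Φ(-4.553) = 0.8967 + 0.0000 = 0.8967.

Power ≈ 0.897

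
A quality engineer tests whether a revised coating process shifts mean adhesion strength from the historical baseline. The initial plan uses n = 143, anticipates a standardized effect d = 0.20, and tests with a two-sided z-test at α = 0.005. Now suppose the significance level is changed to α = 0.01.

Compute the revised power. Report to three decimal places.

δ = d·√n = 0.20 × √143 = 2.3917 (unchanged). New critical value: z_{0.005} = 2.576.
Revised power = Φ(δ − 2.576) + Φ(−δ − 2.576) = Φ(-0.184) + Φ(-4.967) = 0.4269 + 0.0000 = 0.4269.

Power ≈ 0.427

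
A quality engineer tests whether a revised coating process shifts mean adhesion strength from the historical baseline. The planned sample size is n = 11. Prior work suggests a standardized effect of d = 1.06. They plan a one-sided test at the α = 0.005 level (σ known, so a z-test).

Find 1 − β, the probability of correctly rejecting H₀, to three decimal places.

Noncentrality parameter: δ = d·√n = 1.06 × √11 = 3.5156
One-sided α = 0.005 → critical value z_{0.005} = 2.576.
Power = P(Z > 2.576 − δ) = Φ(0.940) = 0.8263.

Power ≈ 0.826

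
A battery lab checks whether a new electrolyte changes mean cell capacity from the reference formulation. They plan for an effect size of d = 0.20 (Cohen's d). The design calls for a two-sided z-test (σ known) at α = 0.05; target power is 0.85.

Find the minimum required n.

n = 225

For power 0.85 need Φ(δ − z_{0.025}) = 0.85, so δ = z_{0.025} + z_{0.15} = 1.960 + 1.036 = 2.996.
(For δ > 0 the lower-tail rejection region contributes negligibly to power, so the one-term inversion is standard.)
δ = d·√n ⇒ n = (δ/d)² = (2.996 / 0.20)² = 224.46.
Round up to the next whole unit.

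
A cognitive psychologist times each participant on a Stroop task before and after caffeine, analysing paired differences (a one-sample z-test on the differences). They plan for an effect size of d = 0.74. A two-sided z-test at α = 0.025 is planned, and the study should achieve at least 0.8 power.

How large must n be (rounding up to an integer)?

For power 0.8 need Φ(δ − z_{0.0125}) = 0.8, so δ = z_{0.0125} + z_{0.20} = 2.241 + 0.842 = 3.083.
(For δ > 0 the lower-tail rejection region contributes negligibly to power, so the one-term inversion is standard.)
δ = d·√n ⇒ n = (δ/d)² = (3.083 / 0.74)² = 17.36.
Round up to the next whole unit.

n = 18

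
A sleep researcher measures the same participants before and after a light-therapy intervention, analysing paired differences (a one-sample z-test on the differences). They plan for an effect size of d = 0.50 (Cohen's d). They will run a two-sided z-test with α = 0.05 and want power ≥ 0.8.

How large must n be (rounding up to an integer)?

n = 32

For power 0.8 need Φ(δ − z_{0.025}) = 0.8, so δ = z_{0.025} + z_{0.20} = 1.960 + 0.842 = 2.802.
(For δ > 0 the lower-tail rejection region contributes negligibly to power, so the one-term inversion is standard.)
δ = d·√n ⇒ n = (δ/d)² = (2.802 / 0.50)² = 31.40.
Round up to the next whole unit.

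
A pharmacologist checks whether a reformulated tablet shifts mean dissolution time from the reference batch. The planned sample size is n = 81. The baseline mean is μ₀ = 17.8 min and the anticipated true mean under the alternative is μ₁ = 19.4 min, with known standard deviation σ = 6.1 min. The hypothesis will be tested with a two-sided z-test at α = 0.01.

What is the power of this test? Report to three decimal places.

Standardized effect: d = |μ₁ − μ₀| / σ = |19.4 − 17.8| / 6.1 = 0.2623
Noncentrality parameter: λ = d·√n = 0.2623 × √81 = 2.3607
Two-sided α = 0.01 → critical value z_{0.005} = 2.576.
Power = Φ(λ − 2.576) + Φ(−λ − 2.576) = Φ(-0.215) + Φ(-4.936) = 0.4148 + 0.0000 = 0.4148.

Power ≈ 0.415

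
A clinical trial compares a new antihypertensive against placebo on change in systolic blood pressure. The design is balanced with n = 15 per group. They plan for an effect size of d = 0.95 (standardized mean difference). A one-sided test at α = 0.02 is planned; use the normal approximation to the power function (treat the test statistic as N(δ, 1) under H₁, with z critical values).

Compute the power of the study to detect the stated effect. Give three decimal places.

Noncentrality parameter: δ = d·√(n/2) = 0.95 × √(15/2) = 2.6017
Critical value for a one-sided test at α = 0.02: z_α = 2.054.
Power = Φ(δ − 2.054) = Φ(0.548) = 0.7081.

Power ≈ 0.708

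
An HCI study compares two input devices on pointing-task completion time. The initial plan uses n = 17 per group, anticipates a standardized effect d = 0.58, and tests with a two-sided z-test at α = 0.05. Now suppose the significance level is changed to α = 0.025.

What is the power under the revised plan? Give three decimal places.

δ = d·√(n/2) = 0.58 × √(17/2) = 1.6910 (unchanged). New critical value: z_{0.0125} = 2.241.
Revised power = Φ(δ − 2.241) + Φ(−δ − 2.241) = Φ(-0.550) + Φ(-3.932) = 0.2910 + 0.0000 = 0.2911.

Power ≈ 0.291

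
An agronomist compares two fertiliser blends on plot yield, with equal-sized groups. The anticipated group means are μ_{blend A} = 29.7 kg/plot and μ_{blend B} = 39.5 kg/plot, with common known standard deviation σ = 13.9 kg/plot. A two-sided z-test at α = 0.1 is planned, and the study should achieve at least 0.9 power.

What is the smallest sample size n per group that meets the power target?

n = 35 per group

Standardized effect: d = |μ_{blend A} − μ_{blend B}| / σ = |29.7 − 39.5| / 13.9 = 0.7050
Set Φ(δ − 1.645) = 0.9; then δ − 1.645 = Φ⁻¹(0.9) = 1.282, giving δ = 2.926.
(The Φ(−δ − z_{α/2}) term is vanishingly small for δ > 0 and is dropped in the standard sample-size formula.)
δ = d·√(n/2) ⇒ n = 2(δ/d)² = 2 × (2.926 / 0.7050)² = 34.46.
Rounding up, n = 35 per group.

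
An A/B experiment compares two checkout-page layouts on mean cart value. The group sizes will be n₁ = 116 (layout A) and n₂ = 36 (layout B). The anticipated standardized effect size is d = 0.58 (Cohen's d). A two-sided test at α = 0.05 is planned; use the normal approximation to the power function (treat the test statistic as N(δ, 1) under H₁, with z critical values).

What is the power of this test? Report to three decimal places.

Noncentrality parameter: λ = d / √(1/n₁ + 1/n₂) = 0.58 / √(1/116 + 1/36) = 3.0401
Two-sided α = 0.05 → critical value z_{0.025} = 1.960.
Power = Φ(λ − 1.960) + Φ(−λ − 1.960) = Φ(1.080) + Φ(-5.000) = 0.8600 + 0.0000 = 0.8600.

Power ≈ 0.860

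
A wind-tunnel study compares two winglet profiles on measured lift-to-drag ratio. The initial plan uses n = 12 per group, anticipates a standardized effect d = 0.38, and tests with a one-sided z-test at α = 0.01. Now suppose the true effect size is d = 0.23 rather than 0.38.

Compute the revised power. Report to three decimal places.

Power ≈ 0.039

With d = 0.23: δ = d·√(n/2) = 0.23 × √(12/2) = 0.5634. Critical value z_{0.01} = 2.326.
Revised power = Φ(δ − 2.326) = Φ(-1.763) = 0.0390.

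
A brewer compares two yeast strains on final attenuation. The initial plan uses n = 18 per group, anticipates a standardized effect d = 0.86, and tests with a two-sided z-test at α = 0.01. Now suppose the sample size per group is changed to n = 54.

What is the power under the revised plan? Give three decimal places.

With n = 54 per group: δ = d·√(n/2) = 0.86 × √(54/2) = 4.4687. Critical value z_{0.005} = 2.576.
Revised power = Φ(δ − 2.576) + Φ(−δ − 2.576) = Φ(1.893) + Φ(-7.045) = 0.9708 + 0.0000 = 0.9708.

Power ≈ 0.971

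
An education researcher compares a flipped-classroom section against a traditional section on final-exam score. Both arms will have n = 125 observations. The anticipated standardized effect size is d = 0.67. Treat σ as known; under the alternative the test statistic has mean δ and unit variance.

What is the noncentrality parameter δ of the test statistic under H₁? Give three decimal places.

δ ≈ 5.297

δ = d·√(n/2) = 0.67 × √(125/2) = 5.2968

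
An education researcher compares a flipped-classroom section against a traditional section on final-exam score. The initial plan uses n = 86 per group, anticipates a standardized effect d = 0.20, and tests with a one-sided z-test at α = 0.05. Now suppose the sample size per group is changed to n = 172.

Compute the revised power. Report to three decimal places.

With n = 172 per group: δ = d·√(n/2) = 0.20 × √(172/2) = 1.8547. Critical value z_{0.05} = 1.645.
Revised power = P(Z > 1.645 − δ) = Φ(0.210) = 0.5831.

Power ≈ 0.583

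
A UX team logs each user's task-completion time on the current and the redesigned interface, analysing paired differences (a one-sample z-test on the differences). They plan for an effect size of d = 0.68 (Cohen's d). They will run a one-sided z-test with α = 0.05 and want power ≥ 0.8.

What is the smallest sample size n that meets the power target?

n = 14

For power 0.8 need Φ(δ − z_{0.05}) = 0.8, so δ = z_{0.05} + z_{0.20} = 1.645 + 0.842 = 2.486.
δ = d·√n ⇒ n = (δ/d)² = (2.486 / 0.68)² = 13.37.
Rounding up, n = 14.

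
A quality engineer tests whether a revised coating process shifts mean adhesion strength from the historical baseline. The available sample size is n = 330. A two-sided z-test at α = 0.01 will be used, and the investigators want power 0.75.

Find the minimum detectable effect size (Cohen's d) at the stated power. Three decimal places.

d ≈ 0.179

Need Φ(δ − 2.576) = 0.75, so δ = 2.576 + 0.674 = 3.250.
(Lower-tail contribution to power is negligible for δ > 0.)
δ = d·√n ⇒ d = δ/√n = 3.250/√330 = 0.1789.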